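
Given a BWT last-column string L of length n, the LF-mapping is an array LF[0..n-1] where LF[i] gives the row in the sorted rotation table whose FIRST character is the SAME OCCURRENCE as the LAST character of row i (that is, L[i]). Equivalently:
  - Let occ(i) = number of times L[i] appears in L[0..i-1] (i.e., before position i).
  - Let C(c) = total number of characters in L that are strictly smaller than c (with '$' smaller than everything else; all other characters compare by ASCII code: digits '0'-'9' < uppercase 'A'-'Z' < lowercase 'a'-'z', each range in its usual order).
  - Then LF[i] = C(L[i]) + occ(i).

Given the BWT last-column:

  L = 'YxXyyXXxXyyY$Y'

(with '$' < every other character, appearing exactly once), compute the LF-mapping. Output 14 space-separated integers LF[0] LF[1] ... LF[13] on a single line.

Answer: 5 8 1 10 11 2 3 9 4 12 13 6 0 7

Derivation:
Char counts: '$':1, 'X':4, 'Y':3, 'x':2, 'y':4
C (first-col start): C('$')=0, C('X')=1, C('Y')=5, C('x')=8, C('y')=10
L[0]='Y': occ=0, LF[0]=C('Y')+0=5+0=5
L[1]='x': occ=0, LF[1]=C('x')+0=8+0=8
L[2]='X': occ=0, LF[2]=C('X')+0=1+0=1
L[3]='y': occ=0, LF[3]=C('y')+0=10+0=10
L[4]='y': occ=1, LF[4]=C('y')+1=10+1=11
L[5]='X': occ=1, LF[5]=C('X')+1=1+1=2
L[6]='X': occ=2, LF[6]=C('X')+2=1+2=3
L[7]='x': occ=1, LF[7]=C('x')+1=8+1=9
L[8]='X': occ=3, LF[8]=C('X')+3=1+3=4
L[9]='y': occ=2, LF[9]=C('y')+2=10+2=12
L[10]='y': occ=3, LF[10]=C('y')+3=10+3=13
L[11]='Y': occ=1, LF[11]=C('Y')+1=5+1=6
L[12]='$': occ=0, LF[12]=C('$')+0=0+0=0
L[13]='Y': occ=2, LF[13]=C('Y')+2=5+2=7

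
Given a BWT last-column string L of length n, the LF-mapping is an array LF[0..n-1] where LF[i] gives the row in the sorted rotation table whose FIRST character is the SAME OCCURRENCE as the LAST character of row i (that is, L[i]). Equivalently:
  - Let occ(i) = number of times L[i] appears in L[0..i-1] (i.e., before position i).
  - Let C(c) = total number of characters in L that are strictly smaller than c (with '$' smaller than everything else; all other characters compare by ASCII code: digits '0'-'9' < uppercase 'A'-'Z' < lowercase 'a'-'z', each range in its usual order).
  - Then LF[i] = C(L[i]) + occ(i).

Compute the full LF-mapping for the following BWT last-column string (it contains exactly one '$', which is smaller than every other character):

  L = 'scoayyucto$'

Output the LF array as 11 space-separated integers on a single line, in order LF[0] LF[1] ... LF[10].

Char counts: '$':1, 'a':1, 'c':2, 'o':2, 's':1, 't':1, 'u':1, 'y':2
C (first-col start): C('$')=0, C('a')=1, C('c')=2, C('o')=4, C('s')=6, C('t')=7, C('u')=8, C('y')=9
L[0]='s': occ=0, LF[0]=C('s')+0=6+0=6
L[1]='c': occ=0, LF[1]=C('c')+0=2+0=2
L[2]='o': occ=0, LF[2]=C('o')+0=4+0=4
L[3]='a': occ=0, LF[3]=C('a')+0=1+0=1
L[4]='y': occ=0, LF[4]=C('y')+0=9+0=9
L[5]='y': occ=1, LF[5]=C('y')+1=9+1=10
L[6]='u': occ=0, LF[6]=C('u')+0=8+0=8
L[7]='c': occ=1, LF[7]=C('c')+1=2+1=3
L[8]='t': occ=0, LF[8]=C('t')+0=7+0=7
L[9]='o': occ=1, LF[9]=C('o')+1=4+1=5
L[10]='$': occ=0, LF[10]=C('$')+0=0+0=0

Answer: 6 2 4 1 9 10 8 3 7 5 0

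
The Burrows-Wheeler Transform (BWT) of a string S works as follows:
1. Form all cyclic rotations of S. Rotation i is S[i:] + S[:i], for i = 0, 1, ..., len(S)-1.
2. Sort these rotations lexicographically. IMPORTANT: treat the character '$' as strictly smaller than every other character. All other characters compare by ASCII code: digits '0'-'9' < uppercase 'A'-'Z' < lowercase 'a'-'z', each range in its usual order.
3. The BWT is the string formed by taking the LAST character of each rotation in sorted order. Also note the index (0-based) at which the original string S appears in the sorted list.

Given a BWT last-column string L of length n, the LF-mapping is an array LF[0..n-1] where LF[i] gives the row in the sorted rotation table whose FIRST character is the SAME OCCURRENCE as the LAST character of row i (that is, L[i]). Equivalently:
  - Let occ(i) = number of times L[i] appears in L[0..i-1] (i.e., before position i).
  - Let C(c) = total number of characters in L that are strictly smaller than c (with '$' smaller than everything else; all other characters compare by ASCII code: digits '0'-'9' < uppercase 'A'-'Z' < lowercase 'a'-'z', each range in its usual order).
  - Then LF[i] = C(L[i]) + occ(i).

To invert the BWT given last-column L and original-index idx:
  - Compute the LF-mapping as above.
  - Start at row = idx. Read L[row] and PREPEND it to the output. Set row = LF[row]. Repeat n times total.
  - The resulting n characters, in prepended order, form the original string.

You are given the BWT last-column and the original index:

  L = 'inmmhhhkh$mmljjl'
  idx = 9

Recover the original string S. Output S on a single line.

LF mapping: 5 15 11 12 1 2 3 8 4 0 13 14 9 6 7 10
Walk LF starting at row 9, prepending L[row]:
  step 1: row=9, L[9]='$', prepend. Next row=LF[9]=0
  step 2: row=0, L[0]='i', prepend. Next row=LF[0]=5
  step 3: row=5, L[5]='h', prepend. Next row=LF[5]=2
  step 4: row=2, L[2]='m', prepend. Next row=LF[2]=11
  step 5: row=11, L[11]='m', prepend. Next row=LF[11]=14
  step 6: row=14, L[14]='j', prepend. Next row=LF[14]=7
  step 7: row=7, L[7]='k', prepend. Next row=LF[7]=8
  step 8: row=8, L[8]='h', prepend. Next row=LF[8]=4
  step 9: row=4, L[4]='h', prepend. Next row=LF[4]=1
  step 10: row=1, L[1]='n', prepend. Next row=LF[1]=15
  step 11: row=15, L[15]='l', prepend. Next row=LF[15]=10
  step 12: row=10, L[10]='m', prepend. Next row=LF[10]=13
  step 13: row=13, L[13]='j', prepend. Next row=LF[13]=6
  step 14: row=6, L[6]='h', prepend. Next row=LF[6]=3
  step 15: row=3, L[3]='m', prepend. Next row=LF[3]=12
  step 16: row=12, L[12]='l', prepend. Next row=LF[12]=9
Reversed output: lmhjmlnhhkjmmhi$

Answer: lmhjmlnhhkjmmhi$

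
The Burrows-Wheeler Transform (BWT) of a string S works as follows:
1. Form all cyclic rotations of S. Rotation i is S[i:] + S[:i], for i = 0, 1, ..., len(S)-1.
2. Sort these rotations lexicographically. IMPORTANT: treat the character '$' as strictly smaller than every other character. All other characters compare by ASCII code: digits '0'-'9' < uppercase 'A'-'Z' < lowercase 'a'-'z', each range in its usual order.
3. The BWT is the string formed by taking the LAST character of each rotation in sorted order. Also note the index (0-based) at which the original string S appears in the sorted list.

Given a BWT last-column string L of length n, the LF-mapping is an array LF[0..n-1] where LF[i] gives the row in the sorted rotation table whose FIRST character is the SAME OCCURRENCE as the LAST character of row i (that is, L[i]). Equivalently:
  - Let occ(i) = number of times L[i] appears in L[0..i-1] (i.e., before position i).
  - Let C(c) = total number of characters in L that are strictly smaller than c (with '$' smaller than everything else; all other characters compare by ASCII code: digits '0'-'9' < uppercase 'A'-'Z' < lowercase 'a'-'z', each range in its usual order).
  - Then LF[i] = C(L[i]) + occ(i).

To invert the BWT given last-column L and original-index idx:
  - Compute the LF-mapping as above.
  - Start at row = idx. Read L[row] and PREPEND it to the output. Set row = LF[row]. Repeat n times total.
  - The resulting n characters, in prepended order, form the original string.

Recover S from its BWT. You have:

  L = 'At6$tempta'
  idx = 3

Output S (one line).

LF mapping: 2 7 1 0 8 4 5 6 9 3
Walk LF starting at row 3, prepending L[row]:
  step 1: row=3, L[3]='$', prepend. Next row=LF[3]=0
  step 2: row=0, L[0]='A', prepend. Next row=LF[0]=2
  step 3: row=2, L[2]='6', prepend. Next row=LF[2]=1
  step 4: row=1, L[1]='t', prepend. Next row=LF[1]=7
  step 5: row=7, L[7]='p', prepend. Next row=LF[7]=6
  step 6: row=6, L[6]='m', prepend. Next row=LF[6]=5
  step 7: row=5, L[5]='e', prepend. Next row=LF[5]=4
  step 8: row=4, L[4]='t', prepend. Next row=LF[4]=8
  step 9: row=8, L[8]='t', prepend. Next row=LF[8]=9
  step 10: row=9, L[9]='a', prepend. Next row=LF[9]=3
Reversed output: attempt6A$

Answer: attempt6A$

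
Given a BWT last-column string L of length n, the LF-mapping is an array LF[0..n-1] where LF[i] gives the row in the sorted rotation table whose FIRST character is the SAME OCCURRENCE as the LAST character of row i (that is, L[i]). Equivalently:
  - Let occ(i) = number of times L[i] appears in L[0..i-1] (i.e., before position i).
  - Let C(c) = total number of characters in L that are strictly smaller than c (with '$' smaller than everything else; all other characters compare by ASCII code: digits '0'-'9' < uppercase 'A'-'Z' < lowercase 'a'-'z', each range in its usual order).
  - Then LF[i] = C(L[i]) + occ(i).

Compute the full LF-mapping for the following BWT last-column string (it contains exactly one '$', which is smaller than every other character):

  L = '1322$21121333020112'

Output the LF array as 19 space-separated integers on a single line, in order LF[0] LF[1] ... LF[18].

Answer: 3 15 9 10 0 11 4 5 12 6 16 17 18 1 13 2 7 8 14

Derivation:
Char counts: '$':1, '0':2, '1':6, '2':6, '3':4
C (first-col start): C('$')=0, C('0')=1, C('1')=3, C('2')=9, C('3')=15
L[0]='1': occ=0, LF[0]=C('1')+0=3+0=3
L[1]='3': occ=0, LF[1]=C('3')+0=15+0=15
L[2]='2': occ=0, LF[2]=C('2')+0=9+0=9
L[3]='2': occ=1, LF[3]=C('2')+1=9+1=10
L[4]='$': occ=0, LF[4]=C('$')+0=0+0=0
L[5]='2': occ=2, LF[5]=C('2')+2=9+2=11
L[6]='1': occ=1, LF[6]=C('1')+1=3+1=4
L[7]='1': occ=2, LF[7]=C('1')+2=3+2=5
L[8]='2': occ=3, LF[8]=C('2')+3=9+3=12
L[9]='1': occ=3, LF[9]=C('1')+3=3+3=6
L[10]='3': occ=1, LF[10]=C('3')+1=15+1=16
L[11]='3': occ=2, LF[11]=C('3')+2=15+2=17
L[12]='3': occ=3, LF[12]=C('3')+3=15+3=18
L[13]='0': occ=0, LF[13]=C('0')+0=1+0=1
L[14]='2': occ=4, LF[14]=C('2')+4=9+4=13
L[15]='0': occ=1, LF[15]=C('0')+1=1+1=2
L[16]='1': occ=4, LF[16]=C('1')+4=3+4=7
L[17]='1': occ=5, LF[17]=C('1')+5=3+5=8
L[18]='2': occ=5, LF[18]=C('2')+5=9+5=14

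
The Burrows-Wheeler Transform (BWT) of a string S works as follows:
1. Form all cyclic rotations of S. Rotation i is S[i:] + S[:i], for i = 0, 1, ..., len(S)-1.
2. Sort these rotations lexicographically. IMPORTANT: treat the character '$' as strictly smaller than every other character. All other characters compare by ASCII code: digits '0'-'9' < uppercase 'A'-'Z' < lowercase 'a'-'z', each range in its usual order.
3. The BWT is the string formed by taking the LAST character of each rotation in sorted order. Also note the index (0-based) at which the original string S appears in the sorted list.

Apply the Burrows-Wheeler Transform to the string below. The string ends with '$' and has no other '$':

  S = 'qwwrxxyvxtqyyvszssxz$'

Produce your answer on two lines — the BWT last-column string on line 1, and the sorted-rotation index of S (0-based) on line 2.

Answer: z$twzsvxyywqvrxsyxqxs
1

Derivation:
All 21 rotations (rotation i = S[i:]+S[:i]):
  rot[0] = qwwrxxyvxtqyyvszssxz$
  rot[1] = wwrxxyvxtqyyvszssxz$q
  rot[2] = wrxxyvxtqyyvszssxz$qw
  rot[3] = rxxyvxtqyyvszssxz$qww
  rot[4] = xxyvxtqyyvszssxz$qwwr
  rot[5] = xyvxtqyyvszssxz$qwwrx
  rot[6] = yvxtqyyvszssxz$qwwrxx
  rot[7] = vxtqyyvszssxz$qwwrxxy
  rot[8] = xtqyyvszssxz$qwwrxxyv
  rot[9] = tqyyvszssxz$qwwrxxyvx
  rot[10] = qyyvszssxz$qwwrxxyvxt
  rot[11] = yyvszssxz$qwwrxxyvxtq
  rot[12] = yvszssxz$qwwrxxyvxtqy
  rot[13] = vszssxz$qwwrxxyvxtqyy
  rot[14] = szssxz$qwwrxxyvxtqyyv
  rot[15] = zssxz$qwwrxxyvxtqyyvs
  rot[16] = ssxz$qwwrxxyvxtqyyvsz
  rot[17] = sxz$qwwrxxyvxtqyyvszs
  rot[18] = xz$qwwrxxyvxtqyyvszss
  rot[19] = z$qwwrxxyvxtqyyvszssx
  rot[20] = $qwwrxxyvxtqyyvszssxz
Sorted (with $ < everything):
  sorted[0] = $qwwrxxyvxtqyyvszssxz  (last char: 'z')
  sorted[1] = qwwrxxyvxtqyyvszssxz$  (last char: '$')
  sorted[2] = qyyvszssxz$qwwrxxyvxt  (last char: 't')
  sorted[3] = rxxyvxtqyyvszssxz$qww  (last char: 'w')
  sorted[4] = ssxz$qwwrxxyvxtqyyvsz  (last char: 'z')
  sorted[5] = sxz$qwwrxxyvxtqyyvszs  (last char: 's')
  sorted[6] = szssxz$qwwrxxyvxtqyyv  (last char: 'v')
  sorted[7] = tqyyvszssxz$qwwrxxyvx  (last char: 'x')
  sorted[8] = vszssxz$qwwrxxyvxtqyy  (last char: 'y')
  sorted[9] = vxtqyyvszssxz$qwwrxxy  (last char: 'y')
  sorted[10] = wrxxyvxtqyyvszssxz$qw  (last char: 'w')
  sorted[11] = wwrxxyvxtqyyvszssxz$q  (last char: 'q')
  sorted[12] = xtqyyvszssxz$qwwrxxyv  (last char: 'v')
  sorted[13] = xxyvxtqyyvszssxz$qwwr  (last char: 'r')
  sorted[14] = xyvxtqyyvszssxz$qwwrx  (last char: 'x')
  sorted[15] = xz$qwwrxxyvxtqyyvszss  (last char: 's')
  sorted[16] = yvszssxz$qwwrxxyvxtqy  (last char: 'y')
  sorted[17] = yvxtqyyvszssxz$qwwrxx  (last char: 'x')
  sorted[18] = yyvszssxz$qwwrxxyvxtq  (last char: 'q')
  sorted[19] = z$qwwrxxyvxtqyyvszssx  (last char: 'x')
  sorted[20] = zssxz$qwwrxxyvxtqyyvs  (last char: 's')
Last column: z$twzsvxyywqvrxsyxqxs
Original string S is at sorted index 1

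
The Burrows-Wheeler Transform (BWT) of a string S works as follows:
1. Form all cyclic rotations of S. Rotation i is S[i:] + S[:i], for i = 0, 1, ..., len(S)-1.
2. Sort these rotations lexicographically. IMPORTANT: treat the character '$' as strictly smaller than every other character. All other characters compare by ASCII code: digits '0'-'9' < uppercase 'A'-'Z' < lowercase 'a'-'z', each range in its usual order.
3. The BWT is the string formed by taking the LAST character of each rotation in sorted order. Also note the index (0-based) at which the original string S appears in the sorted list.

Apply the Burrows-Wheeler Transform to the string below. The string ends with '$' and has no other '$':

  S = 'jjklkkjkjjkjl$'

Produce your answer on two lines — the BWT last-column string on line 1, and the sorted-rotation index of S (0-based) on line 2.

Answer: lk$kjjkjkjljjk
2

Derivation:
All 14 rotations (rotation i = S[i:]+S[:i]):
  rot[0] = jjklkkjkjjkjl$
  rot[1] = jklkkjkjjkjl$j
  rot[2] = klkkjkjjkjl$jj
  rot[3] = lkkjkjjkjl$jjk
  rot[4] = kkjkjjkjl$jjkl
  rot[5] = kjkjjkjl$jjklk
  rot[6] = jkjjkjl$jjklkk
  rot[7] = kjjkjl$jjklkkj
  rot[8] = jjkjl$jjklkkjk
  rot[9] = jkjl$jjklkkjkj
  rot[10] = kjl$jjklkkjkjj
  rot[11] = jl$jjklkkjkjjk
  rot[12] = l$jjklkkjkjjkj
  rot[13] = $jjklkkjkjjkjl
Sorted (with $ < everything):
  sorted[0] = $jjklkkjkjjkjl  (last char: 'l')
  sorted[1] = jjkjl$jjklkkjk  (last char: 'k')
  sorted[2] = jjklkkjkjjkjl$  (last char: '$')
  sorted[3] = jkjjkjl$jjklkk  (last char: 'k')
  sorted[4] = jkjl$jjklkkjkj  (last char: 'j')
  sorted[5] = jklkkjkjjkjl$j  (last char: 'j')
  sorted[6] = jl$jjklkkjkjjk  (last char: 'k')
  sorted[7] = kjjkjl$jjklkkj  (last char: 'j')
  sorted[8] = kjkjjkjl$jjklk  (last char: 'k')
  sorted[9] = kjl$jjklkkjkjj  (last char: 'j')
  sorted[10] = kkjkjjkjl$jjkl  (last char: 'l')
  sorted[11] = klkkjkjjkjl$jj  (last char: 'j')
  sorted[12] = l$jjklkkjkjjkj  (last char: 'j')
  sorted[13] = lkkjkjjkjl$jjk  (last char: 'k')
Last column: lk$kjjkjkjljjk
Original string S is at sorted index 2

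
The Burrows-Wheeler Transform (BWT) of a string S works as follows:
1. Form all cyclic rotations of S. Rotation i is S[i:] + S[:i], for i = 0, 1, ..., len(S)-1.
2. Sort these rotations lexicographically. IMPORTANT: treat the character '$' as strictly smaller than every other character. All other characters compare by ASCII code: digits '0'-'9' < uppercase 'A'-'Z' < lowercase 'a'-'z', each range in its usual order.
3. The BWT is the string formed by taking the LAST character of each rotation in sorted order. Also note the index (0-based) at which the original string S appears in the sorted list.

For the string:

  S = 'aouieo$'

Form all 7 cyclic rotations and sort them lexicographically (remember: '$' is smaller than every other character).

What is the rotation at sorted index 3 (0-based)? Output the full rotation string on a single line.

Answer: ieo$aou

Derivation:
All 7 rotations (rotation i = S[i:]+S[:i]):
  rot[0] = aouieo$
  rot[1] = ouieo$a
  rot[2] = uieo$ao
  rot[3] = ieo$aou
  rot[4] = eo$aoui
  rot[5] = o$aouie
  rot[6] = $aouieo
Sorted (with $ < everything):
  sorted[0] = $aouieo
  sorted[1] = aouieo$
  sorted[2] = eo$aoui
  sorted[3] = ieo$aou
  sorted[4] = o$aouie
  sorted[5] = ouieo$a
  sorted[6] = uieo$ao
sorted[3] = ieo$aou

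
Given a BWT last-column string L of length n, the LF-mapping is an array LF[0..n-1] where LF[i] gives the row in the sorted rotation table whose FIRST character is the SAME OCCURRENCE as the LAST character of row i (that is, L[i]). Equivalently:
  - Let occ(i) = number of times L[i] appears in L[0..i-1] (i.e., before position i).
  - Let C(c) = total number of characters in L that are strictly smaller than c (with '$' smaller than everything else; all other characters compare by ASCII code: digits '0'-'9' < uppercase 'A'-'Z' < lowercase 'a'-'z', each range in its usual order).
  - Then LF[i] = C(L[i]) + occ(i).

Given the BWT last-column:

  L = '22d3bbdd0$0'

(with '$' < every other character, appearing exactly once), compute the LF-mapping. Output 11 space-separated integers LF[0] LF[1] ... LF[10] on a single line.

Answer: 3 4 8 5 6 7 9 10 1 0 2

Derivation:
Char counts: '$':1, '0':2, '2':2, '3':1, 'b':2, 'd':3
C (first-col start): C('$')=0, C('0')=1, C('2')=3, C('3')=5, C('b')=6, C('d')=8
L[0]='2': occ=0, LF[0]=C('2')+0=3+0=3
L[1]='2': occ=1, LF[1]=C('2')+1=3+1=4
L[2]='d': occ=0, LF[2]=C('d')+0=8+0=8
L[3]='3': occ=0, LF[3]=C('3')+0=5+0=5
L[4]='b': occ=0, LF[4]=C('b')+0=6+0=6
L[5]='b': occ=1, LF[5]=C('b')+1=6+1=7
L[6]='d': occ=1, LF[6]=C('d')+1=8+1=9
L[7]='d': occ=2, LF[7]=C('d')+2=8+2=10
L[8]='0': occ=0, LF[8]=C('0')+0=1+0=1
L[9]='$': occ=0, LF[9]=C('$')+0=0+0=0
L[10]='0': occ=1, LF[10]=C('0')+1=1+1=2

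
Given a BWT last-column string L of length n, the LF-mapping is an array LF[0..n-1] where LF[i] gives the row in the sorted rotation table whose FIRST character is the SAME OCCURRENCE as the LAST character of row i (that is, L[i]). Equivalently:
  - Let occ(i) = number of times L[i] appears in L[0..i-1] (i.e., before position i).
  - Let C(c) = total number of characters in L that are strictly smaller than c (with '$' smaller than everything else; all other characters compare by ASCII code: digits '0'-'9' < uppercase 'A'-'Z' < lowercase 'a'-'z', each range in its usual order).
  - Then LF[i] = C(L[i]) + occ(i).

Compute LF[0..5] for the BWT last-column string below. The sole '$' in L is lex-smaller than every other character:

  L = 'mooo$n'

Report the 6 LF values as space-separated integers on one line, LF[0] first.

Answer: 1 3 4 5 0 2

Derivation:
Char counts: '$':1, 'm':1, 'n':1, 'o':3
C (first-col start): C('$')=0, C('m')=1, C('n')=2, C('o')=3
L[0]='m': occ=0, LF[0]=C('m')+0=1+0=1
L[1]='o': occ=0, LF[1]=C('o')+0=3+0=3
L[2]='o': occ=1, LF[2]=C('o')+1=3+1=4
L[3]='o': occ=2, LF[3]=C('o')+2=3+2=5
L[4]='$': occ=0, LF[4]=C('$')+0=0+0=0
L[5]='n': occ=0, LF[5]=C('n')+0=2+0=2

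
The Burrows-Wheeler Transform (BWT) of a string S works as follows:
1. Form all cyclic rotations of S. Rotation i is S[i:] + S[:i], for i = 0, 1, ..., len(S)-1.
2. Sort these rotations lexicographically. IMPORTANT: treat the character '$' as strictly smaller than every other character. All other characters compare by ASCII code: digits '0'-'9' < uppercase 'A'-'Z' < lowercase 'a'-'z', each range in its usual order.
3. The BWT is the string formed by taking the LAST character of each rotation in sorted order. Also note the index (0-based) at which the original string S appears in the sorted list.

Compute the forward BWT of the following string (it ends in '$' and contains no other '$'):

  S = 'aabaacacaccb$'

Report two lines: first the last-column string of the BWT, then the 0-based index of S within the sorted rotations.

Answer: b$baacccaaaca
1

Derivation:
All 13 rotations (rotation i = S[i:]+S[:i]):
  rot[0] = aabaacacaccb$
  rot[1] = abaacacaccb$a
  rot[2] = baacacaccb$aa
  rot[3] = aacacaccb$aab
  rot[4] = acacaccb$aaba
  rot[5] = cacaccb$aabaa
  rot[6] = acaccb$aabaac
  rot[7] = caccb$aabaaca
  rot[8] = accb$aabaacac
  rot[9] = ccb$aabaacaca
  rot[10] = cb$aabaacacac
  rot[11] = b$aabaacacacc
  rot[12] = $aabaacacaccb
Sorted (with $ < everything):
  sorted[0] = $aabaacacaccb  (last char: 'b')
  sorted[1] = aabaacacaccb$  (last char: '$')
  sorted[2] = aacacaccb$aab  (last char: 'b')
  sorted[3] = abaacacaccb$a  (last char: 'a')
  sorted[4] = acacaccb$aaba  (last char: 'a')
  sorted[5] = acaccb$aabaac  (last char: 'c')
  sorted[6] = accb$aabaacac  (last char: 'c')
  sorted[7] = b$aabaacacacc  (last char: 'c')
  sorted[8] = baacacaccb$aa  (last char: 'a')
  sorted[9] = cacaccb$aabaa  (last char: 'a')
  sorted[10] = caccb$aabaaca  (last char: 'a')
  sorted[11] = cb$aabaacacac  (last char: 'c')
  sorted[12] = ccb$aabaacaca  (last char: 'a')
Last column: b$baacccaaaca
Original string S is at sorted index 1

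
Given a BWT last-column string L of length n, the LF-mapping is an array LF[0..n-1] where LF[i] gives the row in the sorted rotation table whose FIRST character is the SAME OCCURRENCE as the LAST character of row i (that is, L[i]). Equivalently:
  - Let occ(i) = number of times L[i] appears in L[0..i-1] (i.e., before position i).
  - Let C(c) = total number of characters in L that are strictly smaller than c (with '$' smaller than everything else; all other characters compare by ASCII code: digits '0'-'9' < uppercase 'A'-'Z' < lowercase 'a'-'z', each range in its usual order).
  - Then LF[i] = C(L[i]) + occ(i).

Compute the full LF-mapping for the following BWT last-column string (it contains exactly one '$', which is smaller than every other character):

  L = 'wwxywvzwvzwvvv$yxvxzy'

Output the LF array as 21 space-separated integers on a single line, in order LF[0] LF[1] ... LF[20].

Answer: 7 8 12 15 9 1 18 10 2 19 11 3 4 5 0 16 13 6 14 20 17

Derivation:
Char counts: '$':1, 'v':6, 'w':5, 'x':3, 'y':3, 'z':3
C (first-col start): C('$')=0, C('v')=1, C('w')=7, C('x')=12, C('y')=15, C('z')=18
L[0]='w': occ=0, LF[0]=C('w')+0=7+0=7
L[1]='w': occ=1, LF[1]=C('w')+1=7+1=8
L[2]='x': occ=0, LF[2]=C('x')+0=12+0=12
L[3]='y': occ=0, LF[3]=C('y')+0=15+0=15
L[4]='w': occ=2, LF[4]=C('w')+2=7+2=9
L[5]='v': occ=0, LF[5]=C('v')+0=1+0=1
L[6]='z': occ=0, LF[6]=C('z')+0=18+0=18
L[7]='w': occ=3, LF[7]=C('w')+3=7+3=10
L[8]='v': occ=1, LF[8]=C('v')+1=1+1=2
L[9]='z': occ=1, LF[9]=C('z')+1=18+1=19
L[10]='w': occ=4, LF[10]=C('w')+4=7+4=11
L[11]='v': occ=2, LF[11]=C('v')+2=1+2=3
L[12]='v': occ=3, LF[12]=C('v')+3=1+3=4
L[13]='v': occ=4, LF[13]=C('v')+4=1+4=5
L[14]='$': occ=0, LF[14]=C('$')+0=0+0=0
L[15]='y': occ=1, LF[15]=C('y')+1=15+1=16
L[16]='x': occ=1, LF[16]=C('x')+1=12+1=13
L[17]='v': occ=5, LF[17]=C('v')+5=1+5=6
L[18]='x': occ=2, LF[18]=C('x')+2=12+2=14
L[19]='z': occ=2, LF[19]=C('z')+2=18+2=20
L[20]='y': occ=2, LF[20]=C('y')+2=15+2=17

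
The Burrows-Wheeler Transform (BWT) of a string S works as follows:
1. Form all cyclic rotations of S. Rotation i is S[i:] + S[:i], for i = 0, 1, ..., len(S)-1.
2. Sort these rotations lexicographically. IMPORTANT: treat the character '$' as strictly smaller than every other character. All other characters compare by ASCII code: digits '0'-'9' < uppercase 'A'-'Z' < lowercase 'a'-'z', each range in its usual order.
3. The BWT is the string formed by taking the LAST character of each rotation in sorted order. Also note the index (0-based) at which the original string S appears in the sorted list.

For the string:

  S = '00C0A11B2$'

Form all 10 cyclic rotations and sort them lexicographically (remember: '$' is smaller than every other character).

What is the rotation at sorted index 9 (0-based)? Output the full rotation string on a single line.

Answer: C0A11B2$00

Derivation:
All 10 rotations (rotation i = S[i:]+S[:i]):
  rot[0] = 00C0A11B2$
  rot[1] = 0C0A11B2$0
  rot[2] = C0A11B2$00
  rot[3] = 0A11B2$00C
  rot[4] = A11B2$00C0
  rot[5] = 11B2$00C0A
  rot[6] = 1B2$00C0A1
  rot[7] = B2$00C0A11
  rot[8] = 2$00C0A11B
  rot[9] = $00C0A11B2
Sorted (with $ < everything):
  sorted[0] = $00C0A11B2
  sorted[1] = 00C0A11B2$
  sorted[2] = 0A11B2$00C
  sorted[3] = 0C0A11B2$0
  sorted[4] = 11B2$00C0A
  sorted[5] = 1B2$00C0A1
  sorted[6] = 2$00C0A11B
  sorted[7] = A11B2$00C0
  sorted[8] = B2$00C0A11
  sorted[9] = C0A11B2$00
sorted[9] = C0A11B2$00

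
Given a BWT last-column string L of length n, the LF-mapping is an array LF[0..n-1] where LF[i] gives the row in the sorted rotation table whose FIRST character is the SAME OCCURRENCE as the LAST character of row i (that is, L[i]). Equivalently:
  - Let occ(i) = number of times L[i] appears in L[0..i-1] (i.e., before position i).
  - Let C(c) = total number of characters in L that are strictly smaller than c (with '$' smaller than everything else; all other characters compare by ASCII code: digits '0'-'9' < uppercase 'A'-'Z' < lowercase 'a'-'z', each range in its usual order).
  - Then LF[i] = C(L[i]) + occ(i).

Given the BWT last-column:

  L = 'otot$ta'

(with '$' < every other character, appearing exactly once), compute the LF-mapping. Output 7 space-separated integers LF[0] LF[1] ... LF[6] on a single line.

Char counts: '$':1, 'a':1, 'o':2, 't':3
C (first-col start): C('$')=0, C('a')=1, C('o')=2, C('t')=4
L[0]='o': occ=0, LF[0]=C('o')+0=2+0=2
L[1]='t': occ=0, LF[1]=C('t')+0=4+0=4
L[2]='o': occ=1, LF[2]=C('o')+1=2+1=3
L[3]='t': occ=1, LF[3]=C('t')+1=4+1=5
L[4]='$': occ=0, LF[4]=C('$')+0=0+0=0
L[5]='t': occ=2, LF[5]=C('t')+2=4+2=6
L[6]='a': occ=0, LF[6]=C('a')+0=1+0=1

Answer: 2 4 3 5 0 6 1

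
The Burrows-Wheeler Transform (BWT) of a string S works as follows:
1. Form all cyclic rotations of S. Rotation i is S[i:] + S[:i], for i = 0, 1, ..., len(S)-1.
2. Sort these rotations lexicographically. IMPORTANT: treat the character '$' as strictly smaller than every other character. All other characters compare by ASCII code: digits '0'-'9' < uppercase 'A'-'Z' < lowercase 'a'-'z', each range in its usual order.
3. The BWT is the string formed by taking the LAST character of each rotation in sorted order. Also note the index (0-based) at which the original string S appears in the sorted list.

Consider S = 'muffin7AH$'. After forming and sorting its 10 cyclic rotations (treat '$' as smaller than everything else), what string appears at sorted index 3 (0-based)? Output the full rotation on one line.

All 10 rotations (rotation i = S[i:]+S[:i]):
  rot[0] = muffin7AH$
  rot[1] = uffin7AH$m
  rot[2] = ffin7AH$mu
  rot[3] = fin7AH$muf
  rot[4] = in7AH$muff
  rot[5] = n7AH$muffi
  rot[6] = 7AH$muffin
  rot[7] = AH$muffin7
  rot[8] = H$muffin7A
  rot[9] = $muffin7AH
Sorted (with $ < everything):
  sorted[0] = $muffin7AH
  sorted[1] = 7AH$muffin
  sorted[2] = AH$muffin7
  sorted[3] = H$muffin7A
  sorted[4] = ffin7AH$mu
  sorted[5] = fin7AH$muf
  sorted[6] = in7AH$muff
  sorted[7] = muffin7AH$
  sorted[8] = n7AH$muffi
  sorted[9] = uffin7AH$m
sorted[3] = H$muffin7A

Answer: H$muffin7A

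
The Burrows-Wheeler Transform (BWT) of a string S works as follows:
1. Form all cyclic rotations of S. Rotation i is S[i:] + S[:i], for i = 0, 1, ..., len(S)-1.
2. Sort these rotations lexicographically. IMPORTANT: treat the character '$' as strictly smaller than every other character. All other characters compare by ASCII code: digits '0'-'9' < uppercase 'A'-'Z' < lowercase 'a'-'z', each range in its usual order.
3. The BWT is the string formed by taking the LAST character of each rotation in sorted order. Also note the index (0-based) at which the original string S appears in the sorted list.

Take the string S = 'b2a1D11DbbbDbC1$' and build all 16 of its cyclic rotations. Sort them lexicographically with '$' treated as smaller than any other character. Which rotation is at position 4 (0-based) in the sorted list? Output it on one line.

Answer: 1DbbbDbC1$b2a1D1

Derivation:
All 16 rotations (rotation i = S[i:]+S[:i]):
  rot[0] = b2a1D11DbbbDbC1$
  rot[1] = 2a1D11DbbbDbC1$b
  rot[2] = a1D11DbbbDbC1$b2
  rot[3] = 1D11DbbbDbC1$b2a
  rot[4] = D11DbbbDbC1$b2a1
  rot[5] = 11DbbbDbC1$b2a1D
  rot[6] = 1DbbbDbC1$b2a1D1
  rot[7] = DbbbDbC1$b2a1D11
  rot[8] = bbbDbC1$b2a1D11D
  rot[9] = bbDbC1$b2a1D11Db
  rot[10] = bDbC1$b2a1D11Dbb
  rot[11] = DbC1$b2a1D11Dbbb
  rot[12] = bC1$b2a1D11DbbbD
  rot[13] = C1$b2a1D11DbbbDb
  rot[14] = 1$b2a1D11DbbbDbC
  rot[15] = $b2a1D11DbbbDbC1
Sorted (with $ < everything):
  sorted[0] = $b2a1D11DbbbDbC1
  sorted[1] = 1$b2a1D11DbbbDbC
  sorted[2] = 11DbbbDbC1$b2a1D
  sorted[3] = 1D11DbbbDbC1$b2a
  sorted[4] = 1DbbbDbC1$b2a1D1
  sorted[5] = 2a1D11DbbbDbC1$b
  sorted[6] = C1$b2a1D11DbbbDb
  sorted[7] = D11DbbbDbC1$b2a1
  sorted[8] = DbC1$b2a1D11Dbbb
  sorted[9] = DbbbDbC1$b2a1D11
  sorted[10] = a1D11DbbbDbC1$b2
  sorted[11] = b2a1D11DbbbDbC1$
  sorted[12] = bC1$b2a1D11DbbbD
  sorted[13] = bDbC1$b2a1D11Dbb
  sorted[14] = bbDbC1$b2a1D11Db
  sorted[15] = bbbDbC1$b2a1D11D
sorted[4] = 1DbbbDbC1$b2a1D1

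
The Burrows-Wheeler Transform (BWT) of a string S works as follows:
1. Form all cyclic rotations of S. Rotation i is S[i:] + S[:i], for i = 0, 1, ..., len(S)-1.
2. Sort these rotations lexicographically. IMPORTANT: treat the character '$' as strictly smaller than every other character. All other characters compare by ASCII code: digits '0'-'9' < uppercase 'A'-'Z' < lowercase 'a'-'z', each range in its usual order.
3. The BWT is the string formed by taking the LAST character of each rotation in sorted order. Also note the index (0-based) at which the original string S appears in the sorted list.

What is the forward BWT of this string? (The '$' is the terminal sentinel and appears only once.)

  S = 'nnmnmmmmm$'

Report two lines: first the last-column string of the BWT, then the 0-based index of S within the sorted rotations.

Answer: mmmmmnnmn$
9

Derivation:
All 10 rotations (rotation i = S[i:]+S[:i]):
  rot[0] = nnmnmmmmm$
  rot[1] = nmnmmmmm$n
  rot[2] = mnmmmmm$nn
  rot[3] = nmmmmm$nnm
  rot[4] = mmmmm$nnmn
  rot[5] = mmmm$nnmnm
  rot[6] = mmm$nnmnmm
  rot[7] = mm$nnmnmmm
  rot[8] = m$nnmnmmmm
  rot[9] = $nnmnmmmmm
Sorted (with $ < everything):
  sorted[0] = $nnmnmmmmm  (last char: 'm')
  sorted[1] = m$nnmnmmmm  (last char: 'm')
  sorted[2] = mm$nnmnmmm  (last char: 'm')
  sorted[3] = mmm$nnmnmm  (last char: 'm')
  sorted[4] = mmmm$nnmnm  (last char: 'm')
  sorted[5] = mmmmm$nnmn  (last char: 'n')
  sorted[6] = mnmmmmm$nn  (last char: 'n')
  sorted[7] = nmmmmm$nnm  (last char: 'm')
  sorted[8] = nmnmmmmm$n  (last char: 'n')
  sorted[9] = nnmnmmmmm$  (last char: '$')
Last column: mmmmmnnmn$
Original string S is at sorted index 9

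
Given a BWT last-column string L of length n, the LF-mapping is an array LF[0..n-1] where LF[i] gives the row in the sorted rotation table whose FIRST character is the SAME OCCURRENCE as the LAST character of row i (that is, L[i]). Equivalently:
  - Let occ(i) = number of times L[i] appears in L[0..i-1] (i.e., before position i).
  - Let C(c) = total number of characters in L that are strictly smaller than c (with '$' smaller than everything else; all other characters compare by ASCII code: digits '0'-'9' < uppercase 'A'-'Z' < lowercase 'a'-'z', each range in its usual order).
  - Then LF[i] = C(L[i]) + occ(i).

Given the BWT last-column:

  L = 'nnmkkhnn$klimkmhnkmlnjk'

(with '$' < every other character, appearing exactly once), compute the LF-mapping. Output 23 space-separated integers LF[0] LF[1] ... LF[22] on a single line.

Answer: 17 18 13 5 6 1 19 20 0 7 11 3 14 8 15 2 21 9 16 12 22 4 10

Derivation:
Char counts: '$':1, 'h':2, 'i':1, 'j':1, 'k':6, 'l':2, 'm':4, 'n':6
C (first-col start): C('$')=0, C('h')=1, C('i')=3, C('j')=4, C('k')=5, C('l')=11, C('m')=13, C('n')=17
L[0]='n': occ=0, LF[0]=C('n')+0=17+0=17
L[1]='n': occ=1, LF[1]=C('n')+1=17+1=18
L[2]='m': occ=0, LF[2]=C('m')+0=13+0=13
L[3]='k': occ=0, LF[3]=C('k')+0=5+0=5
L[4]='k': occ=1, LF[4]=C('k')+1=5+1=6
L[5]='h': occ=0, LF[5]=C('h')+0=1+0=1
L[6]='n': occ=2, LF[6]=C('n')+2=17+2=19
L[7]='n': occ=3, LF[7]=C('n')+3=17+3=20
L[8]='$': occ=0, LF[8]=C('$')+0=0+0=0
L[9]='k': occ=2, LF[9]=C('k')+2=5+2=7
L[10]='l': occ=0, LF[10]=C('l')+0=11+0=11
L[11]='i': occ=0, LF[11]=C('i')+0=3+0=3
L[12]='m': occ=1, LF[12]=C('m')+1=13+1=14
L[13]='k': occ=3, LF[13]=C('k')+3=5+3=8
L[14]='m': occ=2, LF[14]=C('m')+2=13+2=15
L[15]='h': occ=1, LF[15]=C('h')+1=1+1=2
L[16]='n': occ=4, LF[16]=C('n')+4=17+4=21
L[17]='k': occ=4, LF[17]=C('k')+4=5+4=9
L[18]='m': occ=3, LF[18]=C('m')+3=13+3=16
L[19]='l': occ=1, LF[19]=C('l')+1=11+1=12
L[20]='n': occ=5, LF[20]=C('n')+5=17+5=22
L[21]='j': occ=0, LF[21]=C('j')+0=4+0=4
L[22]='k': occ=5, LF[22]=C('k')+5=5+5=10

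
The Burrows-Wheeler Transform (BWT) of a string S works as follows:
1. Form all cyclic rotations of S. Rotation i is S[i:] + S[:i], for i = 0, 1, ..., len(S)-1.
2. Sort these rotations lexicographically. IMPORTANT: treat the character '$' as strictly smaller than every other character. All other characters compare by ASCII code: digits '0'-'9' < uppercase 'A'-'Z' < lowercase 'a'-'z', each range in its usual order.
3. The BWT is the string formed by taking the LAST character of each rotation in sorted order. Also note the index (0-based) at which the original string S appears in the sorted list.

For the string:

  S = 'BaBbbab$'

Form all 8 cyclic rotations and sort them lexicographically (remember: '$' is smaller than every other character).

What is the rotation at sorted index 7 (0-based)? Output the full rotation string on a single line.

Answer: bbab$BaB

Derivation:
All 8 rotations (rotation i = S[i:]+S[:i]):
  rot[0] = BaBbbab$
  rot[1] = aBbbab$B
  rot[2] = Bbbab$Ba
  rot[3] = bbab$BaB
  rot[4] = bab$BaBb
  rot[5] = ab$BaBbb
  rot[6] = b$BaBbba
  rot[7] = $BaBbbab
Sorted (with $ < everything):
  sorted[0] = $BaBbbab
  sorted[1] = BaBbbab$
  sorted[2] = Bbbab$Ba
  sorted[3] = aBbbab$B
  sorted[4] = ab$BaBbb
  sorted[5] = b$BaBbba
  sorted[6] = bab$BaBb
  sorted[7] = bbab$BaB
sorted[7] = bbab$BaB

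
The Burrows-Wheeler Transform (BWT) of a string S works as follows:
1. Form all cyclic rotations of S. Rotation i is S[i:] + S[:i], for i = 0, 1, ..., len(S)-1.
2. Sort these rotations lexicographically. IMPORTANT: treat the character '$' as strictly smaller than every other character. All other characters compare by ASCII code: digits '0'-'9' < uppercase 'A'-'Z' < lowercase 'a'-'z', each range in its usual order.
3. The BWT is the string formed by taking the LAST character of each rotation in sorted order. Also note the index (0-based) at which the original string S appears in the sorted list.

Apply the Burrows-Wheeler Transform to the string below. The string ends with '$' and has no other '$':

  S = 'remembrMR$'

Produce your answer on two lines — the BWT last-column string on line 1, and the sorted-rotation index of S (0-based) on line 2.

All 10 rotations (rotation i = S[i:]+S[:i]):
  rot[0] = remembrMR$
  rot[1] = emembrMR$r
  rot[2] = membrMR$re
  rot[3] = embrMR$rem
  rot[4] = mbrMR$reme
  rot[5] = brMR$remem
  rot[6] = rMR$rememb
  rot[7] = MR$remembr
  rot[8] = R$remembrM
  rot[9] = $remembrMR
Sorted (with $ < everything):
  sorted[0] = $remembrMR  (last char: 'R')
  sorted[1] = MR$remembr  (last char: 'r')
  sorted[2] = R$remembrM  (last char: 'M')
  sorted[3] = brMR$remem  (last char: 'm')
  sorted[4] = embrMR$rem  (last char: 'm')
  sorted[5] = emembrMR$r  (last char: 'r')
  sorted[6] = mbrMR$reme  (last char: 'e')
  sorted[7] = membrMR$re  (last char: 'e')
  sorted[8] = rMR$rememb  (last char: 'b')
  sorted[9] = remembrMR$  (last char: '$')
Last column: RrMmmreeb$
Original string S is at sorted index 9

Answer: RrMmmreeb$
9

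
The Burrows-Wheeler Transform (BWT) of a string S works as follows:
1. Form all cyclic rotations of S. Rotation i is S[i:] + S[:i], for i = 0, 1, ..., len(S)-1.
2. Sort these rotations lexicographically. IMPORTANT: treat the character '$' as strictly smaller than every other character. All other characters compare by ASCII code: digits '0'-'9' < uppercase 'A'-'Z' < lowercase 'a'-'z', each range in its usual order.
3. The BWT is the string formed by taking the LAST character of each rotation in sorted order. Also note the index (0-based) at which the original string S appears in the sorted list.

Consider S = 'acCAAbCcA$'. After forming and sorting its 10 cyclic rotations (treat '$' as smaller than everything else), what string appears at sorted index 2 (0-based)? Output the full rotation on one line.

All 10 rotations (rotation i = S[i:]+S[:i]):
  rot[0] = acCAAbCcA$
  rot[1] = cCAAbCcA$a
  rot[2] = CAAbCcA$ac
  rot[3] = AAbCcA$acC
  rot[4] = AbCcA$acCA
  rot[5] = bCcA$acCAA
  rot[6] = CcA$acCAAb
  rot[7] = cA$acCAAbC
  rot[8] = A$acCAAbCc
  rot[9] = $acCAAbCcA
Sorted (with $ < everything):
  sorted[0] = $acCAAbCcA
  sorted[1] = A$acCAAbCc
  sorted[2] = AAbCcA$acC
  sorted[3] = AbCcA$acCA
  sorted[4] = CAAbCcA$ac
  sorted[5] = CcA$acCAAb
  sorted[6] = acCAAbCcA$
  sorted[7] = bCcA$acCAA
  sorted[8] = cA$acCAAbC
  sorted[9] = cCAAbCcA$a
sorted[2] = AAbCcA$acC

Answer: AAbCcA$acC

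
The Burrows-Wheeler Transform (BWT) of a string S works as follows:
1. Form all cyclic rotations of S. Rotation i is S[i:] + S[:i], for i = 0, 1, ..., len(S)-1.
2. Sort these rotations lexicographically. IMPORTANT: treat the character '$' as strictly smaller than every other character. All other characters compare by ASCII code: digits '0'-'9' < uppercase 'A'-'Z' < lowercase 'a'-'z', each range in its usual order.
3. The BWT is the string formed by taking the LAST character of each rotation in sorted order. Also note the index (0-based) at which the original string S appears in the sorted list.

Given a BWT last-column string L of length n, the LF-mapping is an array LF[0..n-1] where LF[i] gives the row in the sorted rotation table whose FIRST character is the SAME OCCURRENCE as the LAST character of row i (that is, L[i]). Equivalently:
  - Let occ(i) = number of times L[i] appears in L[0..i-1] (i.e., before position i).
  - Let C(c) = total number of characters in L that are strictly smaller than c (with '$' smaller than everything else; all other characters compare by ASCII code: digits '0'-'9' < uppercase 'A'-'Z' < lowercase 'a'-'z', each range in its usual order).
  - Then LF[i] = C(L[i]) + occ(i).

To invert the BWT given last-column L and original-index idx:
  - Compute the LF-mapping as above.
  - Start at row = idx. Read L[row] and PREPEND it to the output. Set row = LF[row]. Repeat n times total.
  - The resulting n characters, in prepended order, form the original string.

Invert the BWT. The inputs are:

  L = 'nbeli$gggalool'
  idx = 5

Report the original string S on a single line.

LF mapping: 11 2 3 8 7 0 4 5 6 1 9 12 13 10
Walk LF starting at row 5, prepending L[row]:
  step 1: row=5, L[5]='$', prepend. Next row=LF[5]=0
  step 2: row=0, L[0]='n', prepend. Next row=LF[0]=11
  step 3: row=11, L[11]='o', prepend. Next row=LF[11]=12
  step 4: row=12, L[12]='o', prepend. Next row=LF[12]=13
  step 5: row=13, L[13]='l', prepend. Next row=LF[13]=10
  step 6: row=10, L[10]='l', prepend. Next row=LF[10]=9
  step 7: row=9, L[9]='a', prepend. Next row=LF[9]=1
  step 8: row=1, L[1]='b', prepend. Next row=LF[1]=2
  step 9: row=2, L[2]='e', prepend. Next row=LF[2]=3
  step 10: row=3, L[3]='l', prepend. Next row=LF[3]=8
  step 11: row=8, L[8]='g', prepend. Next row=LF[8]=6
  step 12: row=6, L[6]='g', prepend. Next row=LF[6]=4
  step 13: row=4, L[4]='i', prepend. Next row=LF[4]=7
  step 14: row=7, L[7]='g', prepend. Next row=LF[7]=5
Reversed output: giggleballoon$

Answer: giggleballoon$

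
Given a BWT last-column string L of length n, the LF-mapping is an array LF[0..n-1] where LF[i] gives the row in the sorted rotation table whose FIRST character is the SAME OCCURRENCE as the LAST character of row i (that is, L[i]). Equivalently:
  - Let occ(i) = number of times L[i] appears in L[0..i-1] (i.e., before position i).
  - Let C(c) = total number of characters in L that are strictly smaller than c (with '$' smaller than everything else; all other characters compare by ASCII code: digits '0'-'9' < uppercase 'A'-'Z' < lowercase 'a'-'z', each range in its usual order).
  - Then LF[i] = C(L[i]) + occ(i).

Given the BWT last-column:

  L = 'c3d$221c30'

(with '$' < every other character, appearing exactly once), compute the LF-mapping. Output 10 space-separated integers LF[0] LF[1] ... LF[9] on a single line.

Answer: 7 5 9 0 3 4 2 8 6 1

Derivation:
Char counts: '$':1, '0':1, '1':1, '2':2, '3':2, 'c':2, 'd':1
C (first-col start): C('$')=0, C('0')=1, C('1')=2, C('2')=3, C('3')=5, C('c')=7, C('d')=9
L[0]='c': occ=0, LF[0]=C('c')+0=7+0=7
L[1]='3': occ=0, LF[1]=C('3')+0=5+0=5
L[2]='d': occ=0, LF[2]=C('d')+0=9+0=9
L[3]='$': occ=0, LF[3]=C('$')+0=0+0=0
L[4]='2': occ=0, LF[4]=C('2')+0=3+0=3
L[5]='2': occ=1, LF[5]=C('2')+1=3+1=4
L[6]='1': occ=0, LF[6]=C('1')+0=2+0=2
L[7]='c': occ=1, LF[7]=C('c')+1=7+1=8
L[8]='3': occ=1, LF[8]=C('3')+1=5+1=6
L[9]='0': occ=0, LF[9]=C('0')+0=1+0=1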